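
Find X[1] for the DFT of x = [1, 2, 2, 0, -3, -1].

X[1] = Σ(n=0 to 5) x[n] · ω_6^(1n) where ω_6 = e^(-2πi/6)
= (1)·ω_6^0 + (2)·ω_6^1 + (2)·ω_6^2 + (0)·ω_6^3 + (-3)·ω_6^4 + (-1)·ω_6^5

X[1] = 2.0000-6.9282i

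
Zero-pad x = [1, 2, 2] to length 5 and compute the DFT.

Original 3-point DFT: [5, -1, -1]
Zero-padded 5-point DFT provides frequency interpolation.

DFT_5([x, 0, ...]) = [5, -3.0777i, 0.7265i, -0.7265i, 3.0777i]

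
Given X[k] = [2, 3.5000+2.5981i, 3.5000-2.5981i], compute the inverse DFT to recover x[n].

x[n] = (1/3) Σ(k=0 to 2) X[k] · e^(2πikn/3)

Computing each x[n]:
x[0] = 3
x[1] = -2
x[2] = 1

x = [3, -2, 1]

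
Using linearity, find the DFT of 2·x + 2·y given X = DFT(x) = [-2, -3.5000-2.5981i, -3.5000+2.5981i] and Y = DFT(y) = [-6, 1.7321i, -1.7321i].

By linearity: DFT(2x + 2y) = 2·DFT(x) + 2·DFT(y)
= 2·[-2, -3.5000-2.5981i, -3.5000+2.5981i] + 2·[-6, 1.7321i, -1.7321i]

Computing element-wise:
Z[0] = 2·(-2) + 2·(-6) = -16
Z[1] = 2·(-3.5000-2.5981i) + 2·(1.7321i) = -7.0000-1.7320i
Z[2] = 2·(-3.5000+2.5981i) + 2·(-1.7321i) = -7.0000+1.7320i

DFT(2x + 2y) = 2·X + 2·Y = [-16, -7.0000-1.7320i, -7.0000+1.7320i]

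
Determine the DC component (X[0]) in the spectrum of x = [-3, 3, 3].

X[0] = Σ(n=0 to 2) x[n] · ω_3^0 = Σ x[n]
= (-3) + (3) + (3)

X[0] = 3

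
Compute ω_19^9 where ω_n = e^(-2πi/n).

ω_19^9 = e^(-2πi·9/19)
= cos(-2π·9/19) + i·sin(-2π·9/19)
= cos(-18π/19) + i·sin(-18π/19)

ω_19^9 = cos(-18π/19) + i·sin(-18π/19) = -0.9864-0.1646i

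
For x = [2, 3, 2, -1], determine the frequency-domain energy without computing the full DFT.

Parseval: Σ|x[n]|² = (1/N)Σ|X[k]|², so Σ|X[k]|² = N·Σ|x[n]|² = 4·18.0000

Σ|X[k]|² = N·Σ|x[n]|² = 4·18.0000 = 72.0000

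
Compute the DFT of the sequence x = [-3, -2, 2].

X[k] = Σ(n=0 to 2) x[n] · ω_3^(nk)
where ω_3 = e^(-2πi/3)

Computing each X[k]:
X[0] = -3
X[1] = -3.0000+3.4641i
X[2] = -3.0000-3.4641i

X = [-3, -3.0000+3.4641i, -3.0000-3.4641i]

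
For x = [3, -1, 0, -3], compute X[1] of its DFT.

X[1] = Σ(n=0 to 3) x[n] · ω_4^(1n) where ω_4 = e^(-2πi/4)
= (3)·ω_4^0 + (-1)·ω_4^1 + (0)·ω_4^2 + (-3)·ω_4^3

X[1] = 3-2i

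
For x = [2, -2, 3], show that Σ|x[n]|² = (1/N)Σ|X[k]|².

Time domain:
Σ|x[n]|² = |2|² + |-2|² + |3|² = 17.0000

Frequency domain:
(1/3)Σ|X[k]|² = (1/3)(|3|² + |1.5000+4.3301i|² + |1.5000-4.3301i|²) = (1/3)·51.0000 = 17.0000

Both sides agree, confirming Parseval's theorem.

Σ|x[n]|² = (1/N)Σ|X[k]|² = 17.0000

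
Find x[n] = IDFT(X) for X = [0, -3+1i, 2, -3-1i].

x[n] = (1/4) Σ(k=0 to 3) X[k] · e^(2πikn/4)

Computing each x[n]:
x[0] = -1
x[1] = -1
x[2] = 2
x[3] = 0

x = [-1, -1, 2, 0]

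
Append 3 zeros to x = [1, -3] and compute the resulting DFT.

Original 2-point DFT: [-2, 4]
Zero-padded 5-point DFT provides frequency interpolation.

DFT_5([x, 0, ...]) = [-2, 0.0729+2.8532i, 3.4271+1.7634i, 3.4271-1.7634i, 0.0729-2.8532i]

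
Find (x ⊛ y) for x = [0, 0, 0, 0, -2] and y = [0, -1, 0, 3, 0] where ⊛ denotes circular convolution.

(x ⊛ y)[n] = Σ(m=0 to 4) x[m] · y[(n-m) mod 5]

Computing each output sample:
(x ⊛ y)[0] = 2
(x ⊛ y)[1] = 0
(x ⊛ y)[2] = -6
(x ⊛ y)[3] = 0
(x ⊛ y)[4] = 0

x ⊛ y = [2, 0, -6, 0, 0]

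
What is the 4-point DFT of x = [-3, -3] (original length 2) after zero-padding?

Original 2-point DFT: [-6, 0]
Zero-padded 4-point DFT provides frequency interpolation.

DFT_4([x, 0, ...]) = [-6, -3+3i, 0, -3-3i]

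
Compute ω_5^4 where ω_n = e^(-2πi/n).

ω_5^4 = e^(-2πi·4/5)
= cos(-2π·4/5) + i·sin(-2π·4/5)
= cos(-8π/5) + i·sin(-8π/5)

ω_5^4 = cos(-8π/5) + i·sin(-8π/5) = 0.3090+0.9511i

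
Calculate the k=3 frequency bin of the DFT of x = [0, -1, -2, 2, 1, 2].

X[3] = Σ(n=0 to 5) x[n] · ω_6^(3n) where ω_6 = e^(-2πi/6)
= (0)·ω_6^0 + (-1)·ω_6^3 + (-2)·ω_6^6 + (2)·ω_6^9 + (1)·ω_6^12 + (2)·ω_6^15

X[3] = -4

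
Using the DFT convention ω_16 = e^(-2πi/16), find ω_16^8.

ω_16^8 = e^(-2πi·8/16)
= cos(-2π·8/16) + i·sin(-2π·8/16)
= cos(-16π/16) + i·sin(-16π/16)

ω_16^8 = cos(-16π/16) + i·sin(-16π/16) = -1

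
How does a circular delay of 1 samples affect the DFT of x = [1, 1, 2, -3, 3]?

Time shift by 1: X_shifted[k] = ω_5^(1k) · X[k]
Shifted x = [3, 1, 1, 2, -3]

DFT(x[n-1]) = [4, -0.0451-3.2164i, 5.5451-3.3022i, 5.5451+3.3022i, -0.0451+3.2164i]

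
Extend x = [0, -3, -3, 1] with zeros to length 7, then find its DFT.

Original 4-point DFT: [-5, 3+4i, -1, 3-4i]
Zero-padded 7-point DFT provides frequency interpolation.

DFT_7([x, 0, ...]) = [-5, -2.1039+4.8364i, 3.9940+2.4050i, 0.6099-2.0188i, 0.6099+2.0188i, 3.9940-2.4050i, -2.1039-4.8364i]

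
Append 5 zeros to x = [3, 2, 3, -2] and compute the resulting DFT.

Original 4-point DFT: [6, -4i, 6, 4i]
Zero-padded 9-point DFT provides frequency interpolation.

DFT_9([x, 0, ...]) = [6, 6.0530-2.5079i, 1.5282-4.7277i, -1.5000+0.8660i, 4.4187+2.9764i, 4.4187-2.9764i, -1.5000-0.8660i, 1.5282+4.7277i, 6.0530+2.5079i]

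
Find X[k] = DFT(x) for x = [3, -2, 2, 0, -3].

X[k] = Σ(n=0 to 4) x[n] · ω_5^(nk)
where ω_5 = e^(-2πi/5)

Computing each X[k]:
X[0] = 0
X[1] = -0.1631-2.1266i
X[2] = 7.6631+1.3143i
X[3] = 7.6631-1.3143i
X[4] = -0.1631+2.1266i

X = [0, -0.1631-2.1266i, 7.6631+1.3143i, 7.6631-1.3143i, -0.1631+2.1266i]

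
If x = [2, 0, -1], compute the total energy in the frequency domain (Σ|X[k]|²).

Parseval: Σ|x[n]|² = (1/N)Σ|X[k]|², so Σ|X[k]|² = N·Σ|x[n]|² = 3·5.0000

Σ|X[k]|² = N·Σ|x[n]|² = 3·5.0000 = 15.0000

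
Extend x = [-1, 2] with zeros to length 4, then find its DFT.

Original 2-point DFT: [1, -3]
Zero-padded 4-point DFT provides frequency interpolation.

DFT_4([x, 0, ...]) = [1, -1-2i, -3, -1+2i]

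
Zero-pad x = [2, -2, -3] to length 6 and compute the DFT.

Original 3-point DFT: [-3, 4.5000-0.8660i, 4.5000+0.8660i]
Zero-padded 6-point DFT provides frequency interpolation.

DFT_6([x, 0, ...]) = [-3, 2.5000+4.3301i, 4.5000-0.8660i, 1, 4.5000+0.8660i, 2.5000-4.3301i]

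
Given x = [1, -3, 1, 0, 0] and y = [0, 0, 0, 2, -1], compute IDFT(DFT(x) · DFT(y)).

(x ⊛ y)[n] = Σ(m=0 to 4) x[m] · y[(n-m) mod 5]

Computing each output sample:
(x ⊛ y)[0] = 5
(x ⊛ y)[1] = -1
(x ⊛ y)[2] = 0
(x ⊛ y)[3] = 2
(x ⊛ y)[4] = -7

x ⊛ y = [5, -1, 0, 2, -7]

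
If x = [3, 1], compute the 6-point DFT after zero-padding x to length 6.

Original 2-point DFT: [4, 2]
Zero-padded 6-point DFT provides frequency interpolation.

DFT_6([x, 0, ...]) = [4, 3.5000-0.8660i, 2.5000-0.8660i, 2, 2.5000+0.8660i, 3.5000+0.8660i]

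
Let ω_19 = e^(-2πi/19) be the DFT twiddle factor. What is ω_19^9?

ω_19^9 = e^(-2πi·9/19)
= cos(-2π·9/19) + i·sin(-2π·9/19)
= cos(-18π/19) + i·sin(-18π/19)

ω_19^9 = cos(-18π/19) + i·sin(-18π/19) = -0.9864-0.1646i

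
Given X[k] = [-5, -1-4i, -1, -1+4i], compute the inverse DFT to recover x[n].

x[n] = (1/4) Σ(k=0 to 3) X[k] · e^(2πikn/4)

Computing each x[n]:
x[0] = -2
x[1] = 1
x[2] = -1
x[3] = -3

x = [-2, 1, -1, -3]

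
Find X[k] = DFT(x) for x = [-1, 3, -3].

X[k] = Σ(n=0 to 2) x[n] · ω_3^(nk)
where ω_3 = e^(-2πi/3)

Computing each X[k]:
X[0] = -1
X[1] = -1.0000-5.1962i
X[2] = -1.0000+5.1962i

X = [-1, -1.0000-5.1962i, -1.0000+5.1962i]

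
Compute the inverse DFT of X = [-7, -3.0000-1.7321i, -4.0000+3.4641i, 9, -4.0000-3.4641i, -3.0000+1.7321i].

x[n] = (1/6) Σ(k=0 to 5) X[k] · e^(2πikn/6)

Computing each x[n]:
x[0] = -2
x[1] = -3
x[2] = 3
x[3] = -3
x[4] = 0
x[5] = -2

x = [-2, -3, 3, -3, 0, -2]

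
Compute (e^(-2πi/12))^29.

Since ω_12^12 = 1, powers reduce modulo 12.
29 mod 12 = 5
So ω_12^29 = ω_12^5 = e^(-2πi·5/12)

ω_12^29 = ω_12^5 = -0.8660-0.5000i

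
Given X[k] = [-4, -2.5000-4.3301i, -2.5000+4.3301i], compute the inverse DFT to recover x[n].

x[n] = (1/3) Σ(k=0 to 2) X[k] · e^(2πikn/3)

Computing each x[n]:
x[0] = -3
x[1] = 2
x[2] = -3

x = [-3, 2, -3]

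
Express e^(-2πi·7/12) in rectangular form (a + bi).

ω_12^7 = e^(-2πi·7/12)
= cos(-2π·7/12) + i·sin(-2π·7/12)
= cos(-14π/12) + i·sin(-14π/12)

ω_12^7 = cos(-14π/12) + i·sin(-14π/12) = -0.8660+0.5000i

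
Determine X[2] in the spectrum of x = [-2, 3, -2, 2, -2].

X[2] = Σ(n=0 to 4) x[n] · ω_5^(2n) where ω_5 = e^(-2πi/5)
= (-2)·ω_5^0 + (3)·ω_5^2 + (-2)·ω_5^4 + (2)·ω_5^6 + (-2)·ω_5^8

X[2] = -2.8090-6.7432i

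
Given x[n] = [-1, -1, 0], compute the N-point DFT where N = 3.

X[k] = Σ(n=0 to 2) x[n] · ω_3^(nk)
where ω_3 = e^(-2πi/3)

Computing each X[k]:
X[0] = -2
X[1] = -0.5000+0.8660i
X[2] = -0.5000-0.8660i

X = [-2, -0.5000+0.8660i, -0.5000-0.8660i]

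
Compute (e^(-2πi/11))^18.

Since ω_11^11 = 1, powers reduce modulo 11.
18 mod 11 = 7
So ω_11^18 = ω_11^7 = e^(-2πi·7/11)

ω_11^18 = ω_11^7 = -0.6549+0.7557i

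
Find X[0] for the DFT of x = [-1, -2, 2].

X[0] = Σ(n=0 to 2) x[n] · ω_3^0 = Σ x[n]
= (-1) + (-2) + (2)

X[0] = -1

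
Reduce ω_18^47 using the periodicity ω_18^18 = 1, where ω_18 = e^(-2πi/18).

Since ω_18^18 = 1, powers reduce modulo 18.
47 mod 18 = 11
So ω_18^47 = ω_18^11 = e^(-2πi·11/18)

ω_18^47 = ω_18^11 = -0.7660+0.6428i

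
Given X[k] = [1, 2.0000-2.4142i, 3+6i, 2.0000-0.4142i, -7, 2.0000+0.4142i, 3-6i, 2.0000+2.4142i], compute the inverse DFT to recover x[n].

x[n] = (1/8) Σ(k=0 to 7) X[k] · e^(2πikn/8)

Computing each x[n]:
x[0] = 1
x[1] = 0
x[2] = -1
x[3] = 3
x[4] = -1
x[5] = -1
x[6] = -2
x[7] = 2

x = [1, 0, -1, 3, -1, -1, -2, 2]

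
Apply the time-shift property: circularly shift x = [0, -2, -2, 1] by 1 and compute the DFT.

Time shift by 1: X_shifted[k] = ω_4^(1k) · X[k]
Shifted x = [1, 0, -2, -2]

DFT(x[n-1]) = [-3, 3-2i, 1, 3+2i]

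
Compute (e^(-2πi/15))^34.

Since ω_15^15 = 1, powers reduce modulo 15.
34 mod 15 = 4
So ω_15^34 = ω_15^4 = e^(-2πi·4/15)

ω_15^34 = ω_15^4 = -0.1045-0.9945i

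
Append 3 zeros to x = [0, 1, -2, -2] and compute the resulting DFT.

Original 4-point DFT: [-3, 2-3i, -1, 2+3i]
Zero-padded 7-point DFT provides frequency interpolation.

DFT_7([x, 0, ...]) = [-3, 2.8705+2.0358i, 0.3324-3.4064i, -1.7029-0.0477i, -1.7029+0.0477i, 0.3324+3.4064i, 2.8705-2.0358i]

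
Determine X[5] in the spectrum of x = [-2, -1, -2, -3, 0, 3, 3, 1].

X[5] = Σ(n=0 to 7) x[n] · ω_8^(5n) where ω_8 = e^(-2πi/8)
= (-2)·ω_8^0 + (-1)·ω_8^5 + (-2)·ω_8^10 + (-3)·ω_8^15 + (0)·ω_8^20 + (3)·ω_8^25 + (3)·ω_8^30 + (1)·ω_8^35

X[5] = -2.0000-0.6569i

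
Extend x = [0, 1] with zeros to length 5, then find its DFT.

Original 2-point DFT: [1, -1]
Zero-padded 5-point DFT provides frequency interpolation.

DFT_5([x, 0, ...]) = [1, 0.3090-0.9511i, -0.8090-0.5878i, -0.8090+0.5878i, 0.3090+0.9511i]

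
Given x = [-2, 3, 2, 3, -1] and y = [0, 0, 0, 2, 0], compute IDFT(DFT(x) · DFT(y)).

(x ⊛ y)[n] = Σ(m=0 to 4) x[m] · y[(n-m) mod 5]

Computing each output sample:
(x ⊛ y)[0] = 4
(x ⊛ y)[1] = 6
(x ⊛ y)[2] = -2
(x ⊛ y)[3] = -4
(x ⊛ y)[4] = 6

x ⊛ y = [4, 6, -2, -4, 6]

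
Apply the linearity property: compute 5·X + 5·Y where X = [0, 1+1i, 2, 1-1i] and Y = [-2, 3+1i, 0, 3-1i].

By linearity: DFT(5x + 5y) = 5·DFT(x) + 5·DFT(y)
= 5·[0, 1+1i, 2, 1-1i] + 5·[-2, 3+1i, 0, 3-1i]

Computing element-wise:
Z[0] = 5·(0) + 5·(-2) = -10
Z[1] = 5·(1+1i) + 5·(3+1i) = 20+10i
Z[2] = 5·(2) + 5·(0) = 10
Z[3] = 5·(1-1i) + 5·(3-1i) = 20-10i

DFT(5x + 5y) = 5·X + 5·Y = [-10, 20+10i, 10, 20-10i]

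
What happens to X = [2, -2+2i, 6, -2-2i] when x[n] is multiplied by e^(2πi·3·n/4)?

Modulation property: DFT(ω_4^(-3n)·x[n]) = X[(k-3) mod 4], so circularly shift X by 3 positions.

X[k-3] = [-2+2i, 6, -2-2i, 2]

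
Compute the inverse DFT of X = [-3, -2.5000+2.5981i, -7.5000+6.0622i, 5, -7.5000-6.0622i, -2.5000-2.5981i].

x[n] = (1/6) Σ(k=0 to 5) X[k] · e^(2πikn/6)

Computing each x[n]:
x[0] = -3
x[1] = -3
x[2] = 3
x[3] = -3
x[4] = 1
x[5] = 2

x = [-3, -3, 3, -3, 1, 2]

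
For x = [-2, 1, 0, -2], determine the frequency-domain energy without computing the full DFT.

Parseval: Σ|x[n]|² = (1/N)Σ|X[k]|², so Σ|X[k]|² = N·Σ|x[n]|² = 4·9.0000

Σ|X[k]|² = N·Σ|x[n]|² = 4·9.0000 = 36.0000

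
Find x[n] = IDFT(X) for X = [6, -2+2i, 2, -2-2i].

x[n] = (1/4) Σ(k=0 to 3) X[k] · e^(2πikn/4)

Computing each x[n]:
x[0] = 1
x[1] = 0
x[2] = 3
x[3] = 2

x = [1, 0, 3, 2]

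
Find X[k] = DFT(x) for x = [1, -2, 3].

X[k] = Σ(n=0 to 2) x[n] · ω_3^(nk)
where ω_3 = e^(-2πi/3)

Computing each X[k]:
X[0] = 2
X[1] = 0.5000+4.3301i
X[2] = 0.5000-4.3301i

X = [2, 0.5000+4.3301i, 0.5000-4.3301i]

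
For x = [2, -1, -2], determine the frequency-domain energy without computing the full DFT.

Parseval: Σ|x[n]|² = (1/N)Σ|X[k]|², so Σ|X[k]|² = N·Σ|x[n]|² = 3·9.0000

Σ|X[k]|² = N·Σ|x[n]|² = 3·9.0000 = 27.0000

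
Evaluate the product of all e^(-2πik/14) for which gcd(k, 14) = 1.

The primitive 14th roots of unity are ω_14^k for k coprime to 14: k ∈ {1, 3, 5, 9, 11, 13}
Their product equals the constant term of the cyclotomic polynomial Φ_14(x) up to sign.
For n ≥ 3, the product of all primitive nth roots of unity is 1. (For n=1 it is 1; for n=2 it is -1.)

1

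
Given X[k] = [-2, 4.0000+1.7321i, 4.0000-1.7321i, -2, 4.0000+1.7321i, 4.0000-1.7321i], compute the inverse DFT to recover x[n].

x[n] = (1/6) Σ(k=0 to 5) X[k] · e^(2πikn/6)

Computing each x[n]:
x[0] = 2
x[1] = 0
x[2] = -3
x[3] = 0
x[4] = -1
x[5] = 0

x = [2, 0, -3, 0, -1, 0]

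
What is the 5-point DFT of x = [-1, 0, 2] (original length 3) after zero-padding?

Original 3-point DFT: [1, -2.0000+1.7321i, -2.0000-1.7321i]
Zero-padded 5-point DFT provides frequency interpolation.

DFT_5([x, 0, ...]) = [1, -2.6180-1.1756i, -0.3820+1.9021i, -0.3820-1.9021i, -2.6180+1.1756i]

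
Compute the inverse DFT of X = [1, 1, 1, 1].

x[n] = (1/4) Σ(k=0 to 3) X[k] · e^(2πikn/4)

Computing each x[n]:
x[0] = 1
x[1] = 0
x[2] = 0
x[3] = 0

x = [1, 0, 0, 0]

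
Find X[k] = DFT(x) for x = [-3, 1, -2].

X[k] = Σ(n=0 to 2) x[n] · ω_3^(nk)
where ω_3 = e^(-2πi/3)

Computing each X[k]:
X[0] = -4
X[1] = -2.5000-2.5981i
X[2] = -2.5000+2.5981i

X = [-4, -2.5000-2.5981i, -2.5000+2.5981i]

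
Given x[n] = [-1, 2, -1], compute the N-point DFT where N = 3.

X[k] = Σ(n=0 to 2) x[n] · ω_3^(nk)
where ω_3 = e^(-2πi/3)

Computing each X[k]:
X[0] = 0
X[1] = -1.5000-2.5981i
X[2] = -1.5000+2.5981i

X = [0, -1.5000-2.5981i, -1.5000+2.5981i]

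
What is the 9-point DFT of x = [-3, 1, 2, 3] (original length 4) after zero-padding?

Original 4-point DFT: [3, -5+2i, -5, -5-2i]
Zero-padded 9-point DFT provides frequency interpolation.

DFT_9([x, 0, ...]) = [3, -3.3867-5.2105i, -6.2057+0.9292i, -1.5000+0.8660i, -3.9076-1.6545i, -3.9076+1.6545i, -1.5000-0.8660i, -6.2057-0.9292i, -3.3867+5.2105i]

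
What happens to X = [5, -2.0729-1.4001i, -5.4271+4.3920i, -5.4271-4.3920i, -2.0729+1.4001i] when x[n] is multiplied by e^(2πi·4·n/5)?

Modulation property: DFT(ω_5^(-4n)·x[n]) = X[(k-4) mod 5], so circularly shift X by 4 positions.

X[k-4] = [-2.0729-1.4001i, -5.4271+4.3920i, -5.4271-4.3920i, -2.0729+1.4001i, 5]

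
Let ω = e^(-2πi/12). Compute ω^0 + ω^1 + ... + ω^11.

Sum of all nth roots of unity equals 0 for n > 1 (geometric series with r ≠ 1).

0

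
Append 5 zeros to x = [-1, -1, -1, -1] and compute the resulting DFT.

Original 4-point DFT: [-4, 0, 0, 0]
Zero-padded 9-point DFT provides frequency interpolation.

DFT_9([x, 0, ...]) = [-4, -1.4397+2.4936i, 0.2660+0.4608i, -1, -0.3264+0.5653i, -0.3264-0.5653i, -1, 0.2660-0.4608i, -1.4397-2.4936i]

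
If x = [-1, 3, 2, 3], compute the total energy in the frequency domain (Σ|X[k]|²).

Parseval: Σ|x[n]|² = (1/N)Σ|X[k]|², so Σ|X[k]|² = N·Σ|x[n]|² = 4·23.0000

Σ|X[k]|² = N·Σ|x[n]|² = 4·23.0000 = 92.0000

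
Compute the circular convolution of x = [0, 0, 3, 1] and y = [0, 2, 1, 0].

(x ⊛ y)[n] = Σ(m=0 to 3) x[m] · y[(n-m) mod 4]

Computing each output sample:
(x ⊛ y)[0] = 5
(x ⊛ y)[1] = 1
(x ⊛ y)[2] = 0
(x ⊛ y)[3] = 6

x ⊛ y = [5, 1, 0, 6]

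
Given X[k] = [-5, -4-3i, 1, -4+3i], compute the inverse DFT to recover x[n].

x[n] = (1/4) Σ(k=0 to 3) X[k] · e^(2πikn/4)

Computing each x[n]:
x[0] = -3
x[1] = 0
x[2] = 1
x[3] = -3

x = [-3, 0, 1, -3]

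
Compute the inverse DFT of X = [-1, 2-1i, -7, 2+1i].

x[n] = (1/4) Σ(k=0 to 3) X[k] · e^(2πikn/4)

Computing each x[n]:
x[0] = -1
x[1] = 2
x[2] = -3
x[3] = 1

x = [-1, 2, -3, 1]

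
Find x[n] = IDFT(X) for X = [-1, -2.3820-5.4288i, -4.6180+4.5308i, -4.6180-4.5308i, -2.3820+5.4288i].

x[n] = (1/5) Σ(k=0 to 4) X[k] · e^(2πikn/5)

Computing each x[n]:
x[0] = -3
x[1] = 2
x[2] = 3
x[3] = -3
x[4] = 0

x = [-3, 2, 3, -3, 0]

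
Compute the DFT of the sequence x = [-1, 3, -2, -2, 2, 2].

X[k] = Σ(n=0 to 5) x[n] · ω_6^(nk)
where ω_6 = e^(-2πi/6)

Computing each X[k]:
X[0] = 2
X[1] = 3.5000+2.5981i
X[2] = -5.5000-4.3301i
X[3] = -4
X[4] = -5.5000+4.3301i
X[5] = 3.5000-2.5981i

X = [2, 3.5000+2.5981i, -5.5000-4.3301i, -4, -5.5000+4.3301i, 3.5000-2.5981i]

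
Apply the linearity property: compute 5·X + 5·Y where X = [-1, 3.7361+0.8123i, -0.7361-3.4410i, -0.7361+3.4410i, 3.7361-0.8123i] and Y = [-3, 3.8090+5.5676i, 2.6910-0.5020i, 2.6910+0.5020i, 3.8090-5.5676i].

By linearity: DFT(5x + 5y) = 5·DFT(x) + 5·DFT(y)
= 5·[-1, 3.7361+0.8123i, -0.7361-3.4410i, -0.7361+3.4410i, 3.7361-0.8123i] + 5·[-3, 3.8090+5.5676i, 2.6910-0.5020i, 2.6910+0.5020i, 3.8090-5.5676i]

Computing element-wise:
Z[0] = 5·(-1) + 5·(-3) = -20
Z[1] = 5·(3.7361+0.8123i) + 5·(3.8090+5.5676i) = 37.7255+31.8995i
Z[2] = 5·(-0.7361-3.4410i) + 5·(2.6910-0.5020i) = 9.7745-19.7150i
Z[3] = 5·(-0.7361+3.4410i) + 5·(2.6910+0.5020i) = 9.7745+19.7150i
Z[4] = 5·(3.7361-0.8123i) + 5·(3.8090-5.5676i) = 37.7255-31.8995i

DFT(5x + 5y) = 5·X + 5·Y = [-20, 37.7255+31.8995i, 9.7745-19.7150i, 9.7745+19.7150i, 37.7255-31.8995i]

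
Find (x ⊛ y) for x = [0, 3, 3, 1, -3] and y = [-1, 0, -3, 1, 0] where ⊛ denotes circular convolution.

(x ⊛ y)[n] = Σ(m=0 to 4) x[m] · y[(n-m) mod 5]

Computing each output sample:
(x ⊛ y)[0] = 0
(x ⊛ y)[1] = 7
(x ⊛ y)[2] = -6
(x ⊛ y)[3] = -10
(x ⊛ y)[4] = -3

x ⊛ y = [0, 7, -6, -10, -3]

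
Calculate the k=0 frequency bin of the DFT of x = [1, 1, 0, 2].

X[0] = Σ(n=0 to 3) x[n] · ω_4^0 = Σ x[n]
= (1) + (1) + (0) + (2)

X[0] = 4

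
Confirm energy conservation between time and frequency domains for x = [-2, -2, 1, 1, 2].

Time domain:
Σ|x[n]|² = |-2|² + |-2|² + |1|² + |1|² + |2|² = 14.0000

Frequency domain:
(1/5)Σ|X[k]|² = (1/5)(|0|² + |-3.6180+3.8042i|² + |-1.3820+2.3511i|² + |-1.3820-2.3511i|² + |-3.6180-3.8042i|²) = (1/5)·70.0000 = 14.0000

Both sides agree, confirming Parseval's theorem.

Σ|x[n]|² = (1/N)Σ|X[k]|² = 14.0000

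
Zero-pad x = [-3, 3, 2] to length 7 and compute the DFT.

Original 3-point DFT: [2, -5.5000-0.8660i, -5.5000+0.8660i]
Zero-padded 7-point DFT provides frequency interpolation.

DFT_7([x, 0, ...]) = [2, -1.5746-4.2954i, -5.4695-2.0570i, -4.4559+0.2620i, -4.4559-0.2620i, -5.4695+2.0570i, -1.5746+4.2954i]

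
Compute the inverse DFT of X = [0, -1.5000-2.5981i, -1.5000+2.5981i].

x[n] = (1/3) Σ(k=0 to 2) X[k] · e^(2πikn/3)

Computing each x[n]:
x[0] = -1
x[1] = 2
x[2] = -1

x = [-1, 2, -1]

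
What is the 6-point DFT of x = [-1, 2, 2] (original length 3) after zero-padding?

Original 3-point DFT: [3, -3, -3]
Zero-padded 6-point DFT provides frequency interpolation.

DFT_6([x, 0, ...]) = [3, -1.0000-3.4641i, -3, -1, -3, -1.0000+3.4641i]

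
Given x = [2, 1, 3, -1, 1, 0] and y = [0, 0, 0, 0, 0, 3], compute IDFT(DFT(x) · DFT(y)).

(x ⊛ y)[n] = Σ(m=0 to 5) x[m] · y[(n-m) mod 6]

Computing each output sample:
(x ⊛ y)[0] = 3
(x ⊛ y)[1] = 9
(x ⊛ y)[2] = -3
(x ⊛ y)[3] = 3
(x ⊛ y)[4] = 0
(x ⊛ y)[5] = 6

x ⊛ y = [3, 9, -3, 3, 0, 6]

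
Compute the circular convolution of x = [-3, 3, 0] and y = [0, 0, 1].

(x ⊛ y)[n] = Σ(m=0 to 2) x[m] · y[(n-m) mod 3]

Computing each output sample:
(x ⊛ y)[0] = 3
(x ⊛ y)[1] = 0
(x ⊛ y)[2] = -3

x ⊛ y = [3, 0, -3]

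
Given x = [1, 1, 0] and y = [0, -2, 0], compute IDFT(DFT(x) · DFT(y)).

(x ⊛ y)[n] = Σ(m=0 to 2) x[m] · y[(n-m) mod 3]

Computing each output sample:
(x ⊛ y)[0] = 0
(x ⊛ y)[1] = -2
(x ⊛ y)[2] = -2

x ⊛ y = [0, -2, -2]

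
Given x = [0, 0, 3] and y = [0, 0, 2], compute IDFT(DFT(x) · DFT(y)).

(x ⊛ y)[n] = Σ(m=0 to 2) x[m] · y[(n-m) mod 3]

Computing each output sample:
(x ⊛ y)[0] = 0
(x ⊛ y)[1] = 6
(x ⊛ y)[2] = 0

x ⊛ y = [0, 6, 0]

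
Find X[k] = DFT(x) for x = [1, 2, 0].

X[k] = Σ(n=0 to 2) x[n] · ω_3^(nk)
where ω_3 = e^(-2πi/3)

Computing each X[k]:
X[0] = 3
X[1] = -1.7321i
X[2] = 1.7321i

X = [3, -1.7321i, 1.7321i]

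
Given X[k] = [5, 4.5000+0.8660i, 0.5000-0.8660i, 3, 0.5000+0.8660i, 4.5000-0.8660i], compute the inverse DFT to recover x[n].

x[n] = (1/6) Σ(k=0 to 5) X[k] · e^(2πikn/6)

Computing each x[n]:
x[0] = 3
x[1] = 1
x[2] = 0
x[3] = -1
x[4] = 1
x[5] = 1

x = [3, 1, 0, -1, 1, 1]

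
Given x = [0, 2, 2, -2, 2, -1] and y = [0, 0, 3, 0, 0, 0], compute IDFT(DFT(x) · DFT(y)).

(x ⊛ y)[n] = Σ(m=0 to 5) x[m] · y[(n-m) mod 6]

Computing each output sample:
(x ⊛ y)[0] = 6
(x ⊛ y)[1] = -3
(x ⊛ y)[2] = 0
(x ⊛ y)[3] = 6
(x ⊛ y)[4] = 6
(x ⊛ y)[5] = -6

x ⊛ y = [6, -3, 0, 6, 6, -6]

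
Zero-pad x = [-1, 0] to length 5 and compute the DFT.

Original 2-point DFT: [-1, -1]
Zero-padded 5-point DFT provides frequency interpolation.

DFT_5([x, 0, ...]) = [-1, -1, -1, -1, -1]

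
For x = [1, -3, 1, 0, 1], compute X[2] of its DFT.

X[2] = Σ(n=0 to 4) x[n] · ω_5^(2n) where ω_5 = e^(-2πi/5)
= (1)·ω_5^0 + (-3)·ω_5^2 + (1)·ω_5^4 + (0)·ω_5^6 + (1)·ω_5^8

X[2] = 2.9271+3.3022i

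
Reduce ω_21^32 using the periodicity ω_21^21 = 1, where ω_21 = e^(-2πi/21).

Since ω_21^21 = 1, powers reduce modulo 21.
32 mod 21 = 11
So ω_21^32 = ω_21^11 = e^(-2πi·11/21)

ω_21^32 = ω_21^11 = -0.9888+0.1490i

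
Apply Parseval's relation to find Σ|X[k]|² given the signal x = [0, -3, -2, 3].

Parseval: Σ|x[n]|² = (1/N)Σ|X[k]|², so Σ|X[k]|² = N·Σ|x[n]|² = 4·22.0000

Σ|X[k]|² = N·Σ|x[n]|² = 4·22.0000 = 88.0000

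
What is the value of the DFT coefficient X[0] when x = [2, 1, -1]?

X[0] = Σ(n=0 to 2) x[n] · ω_3^0 = Σ x[n]
= (2) + (1) + (-1)

X[0] = 2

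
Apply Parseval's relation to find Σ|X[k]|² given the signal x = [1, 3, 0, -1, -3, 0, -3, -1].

Parseval: Σ|x[n]|² = (1/N)Σ|X[k]|², so Σ|X[k]|² = N·Σ|x[n]|² = 8·30.0000

Σ|X[k]|² = N·Σ|x[n]|² = 8·30.0000 = 240.0000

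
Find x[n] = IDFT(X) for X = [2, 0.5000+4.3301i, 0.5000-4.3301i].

x[n] = (1/3) Σ(k=0 to 2) X[k] · e^(2πikn/3)

Computing each x[n]:
x[0] = 1
x[1] = -2
x[2] = 3

x = [1, -2, 3]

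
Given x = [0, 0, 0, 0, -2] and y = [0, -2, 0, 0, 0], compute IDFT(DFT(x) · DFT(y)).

(x ⊛ y)[n] = Σ(m=0 to 4) x[m] · y[(n-m) mod 5]

Computing each output sample:
(x ⊛ y)[0] = 4
(x ⊛ y)[1] = 0
(x ⊛ y)[2] = 0
(x ⊛ y)[3] = 0
(x ⊛ y)[4] = 0

x ⊛ y = [4, 0, 0, 0, 0]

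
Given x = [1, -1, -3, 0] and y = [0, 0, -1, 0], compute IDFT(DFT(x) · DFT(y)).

(x ⊛ y)[n] = Σ(m=0 to 3) x[m] · y[(n-m) mod 4]

Computing each output sample:
(x ⊛ y)[0] = 3
(x ⊛ y)[1] = 0
(x ⊛ y)[2] = -1
(x ⊛ y)[3] = 1

x ⊛ y = [3, 0, -1, 1]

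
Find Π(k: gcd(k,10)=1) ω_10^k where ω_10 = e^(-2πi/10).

The primitive 10th roots of unity are ω_10^k for k coprime to 10: k ∈ {1, 3, 7, 9}
Their product equals the constant term of the cyclotomic polynomial Φ_10(x) up to sign.
For n ≥ 3, the product of all primitive nth roots of unity is 1. (For n=1 it is 1; for n=2 it is -1.)

1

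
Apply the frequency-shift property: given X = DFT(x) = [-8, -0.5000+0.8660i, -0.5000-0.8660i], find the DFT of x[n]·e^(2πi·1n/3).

Modulation property: DFT(ω_3^(-1n)·x[n]) = X[(k-1) mod 3], so circularly shift X by 1 positions.

X[k-1] = [-0.5000-0.8660i, -8, -0.5000+0.8660i]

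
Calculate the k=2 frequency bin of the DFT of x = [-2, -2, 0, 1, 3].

X[2] = Σ(n=0 to 4) x[n] · ω_5^(2n) where ω_5 = e^(-2πi/5)
= (-2)·ω_5^0 + (-2)·ω_5^2 + (0)·ω_5^4 + (1)·ω_5^6 + (3)·ω_5^8

X[2] = -2.5000+1.9879i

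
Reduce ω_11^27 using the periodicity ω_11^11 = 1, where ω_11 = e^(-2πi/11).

Since ω_11^11 = 1, powers reduce modulo 11.
27 mod 11 = 5
So ω_11^27 = ω_11^5 = e^(-2πi·5/11)

ω_11^27 = ω_11^5 = -0.9595-0.2817i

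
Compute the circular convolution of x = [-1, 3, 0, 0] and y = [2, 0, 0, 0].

(x ⊛ y)[n] = Σ(m=0 to 3) x[m] · y[(n-m) mod 4]

Computing each output sample:
(x ⊛ y)[0] = -2
(x ⊛ y)[1] = 6
(x ⊛ y)[2] = 0
(x ⊛ y)[3] = 0

x ⊛ y = [-2, 6, 0, 0]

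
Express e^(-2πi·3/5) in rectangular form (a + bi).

ω_5^3 = e^(-2πi·3/5)
= cos(-2π·3/5) + i·sin(-2π·3/5)
= cos(-6π/5) + i·sin(-6π/5)

ω_5^3 = cos(-6π/5) + i·sin(-6π/5) = -0.8090+0.5878i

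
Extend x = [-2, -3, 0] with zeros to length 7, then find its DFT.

Original 3-point DFT: [-5, -0.5000+2.5981i, -0.5000-2.5981i]
Zero-padded 7-point DFT provides frequency interpolation.

DFT_7([x, 0, ...]) = [-5, -3.8705+2.3455i, -1.3324+2.9248i, 0.7029+1.3017i, 0.7029-1.3017i, -1.3324-2.9248i, -3.8705-2.3455i]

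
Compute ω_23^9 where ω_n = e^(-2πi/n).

ω_23^9 = e^(-2πi·9/23)
= cos(-2π·9/23) + i·sin(-2π·9/23)
= cos(-18π/23) + i·sin(-18π/23)

ω_23^9 = cos(-18π/23) + i·sin(-18π/23) = -0.7757-0.6311i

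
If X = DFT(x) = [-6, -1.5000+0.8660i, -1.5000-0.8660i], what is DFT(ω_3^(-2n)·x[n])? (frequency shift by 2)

Modulation property: DFT(ω_3^(-2n)·x[n]) = X[(k-2) mod 3], so circularly shift X by 2 positions.

X[k-2] = [-1.5000+0.8660i, -1.5000-0.8660i, -6]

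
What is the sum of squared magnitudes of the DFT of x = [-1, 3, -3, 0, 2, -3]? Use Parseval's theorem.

Parseval: Σ|x[n]|² = (1/N)Σ|X[k]|², so Σ|X[k]|² = N·Σ|x[n]|² = 6·32.0000

Σ|X[k]|² = N·Σ|x[n]|² = 6·32.0000 = 192.0000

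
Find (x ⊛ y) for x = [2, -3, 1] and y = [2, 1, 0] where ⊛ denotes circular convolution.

(x ⊛ y)[n] = Σ(m=0 to 2) x[m] · y[(n-m) mod 3]

Computing each output sample:
(x ⊛ y)[0] = 5
(x ⊛ y)[1] = -4
(x ⊛ y)[2] = -1

x ⊛ y = [5, -4, -1]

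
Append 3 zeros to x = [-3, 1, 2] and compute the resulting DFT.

Original 3-point DFT: [0, -4.5000+0.8660i, -4.5000-0.8660i]
Zero-padded 6-point DFT provides frequency interpolation.

DFT_6([x, 0, ...]) = [0, -3.5000-2.5981i, -4.5000+0.8660i, -2, -4.5000-0.8660i, -3.5000+2.5981i]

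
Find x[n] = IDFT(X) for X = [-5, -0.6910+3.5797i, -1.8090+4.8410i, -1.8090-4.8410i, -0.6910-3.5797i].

x[n] = (1/5) Σ(k=0 to 4) X[k] · e^(2πikn/5)

Computing each x[n]:
x[0] = -2
x[1] = -3
x[2] = 0
x[3] = -2
x[4] = 2

x = [-2, -3, 0, -2, 2]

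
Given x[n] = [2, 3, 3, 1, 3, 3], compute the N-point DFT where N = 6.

X[k] = Σ(n=0 to 5) x[n] · ω_6^(nk)
where ω_6 = e^(-2πi/6)

Computing each X[k]:
X[0] = 15
X[1] = 1
X[2] = -3
X[3] = 1
X[4] = -3
X[5] = 1

X = [15, 1, -3, 1, -3, 1]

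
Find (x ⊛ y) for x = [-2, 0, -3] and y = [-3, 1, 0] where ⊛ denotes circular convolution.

(x ⊛ y)[n] = Σ(m=0 to 2) x[m] · y[(n-m) mod 3]

Computing each output sample:
(x ⊛ y)[0] = 3
(x ⊛ y)[1] = -2
(x ⊛ y)[2] = 9

x ⊛ y = [3, -2, 9]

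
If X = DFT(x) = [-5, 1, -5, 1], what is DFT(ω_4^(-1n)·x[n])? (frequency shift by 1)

Modulation property: DFT(ω_4^(-1n)·x[n]) = X[(k-1) mod 4], so circularly shift X by 1 positions.

X[k-1] = [1, -5, 1, -5]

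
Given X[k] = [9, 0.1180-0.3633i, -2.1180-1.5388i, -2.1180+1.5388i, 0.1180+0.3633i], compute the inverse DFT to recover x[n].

x[n] = (1/5) Σ(k=0 to 4) X[k] · e^(2πikn/5)

Computing each x[n]:
x[0] = 1
x[1] = 3
x[2] = 1
x[3] = 2
x[4] = 2

x = [1, 3, 1, 2, 2]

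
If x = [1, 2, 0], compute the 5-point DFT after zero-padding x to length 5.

Original 3-point DFT: [3, -1.7321i, 1.7321i]
Zero-padded 5-point DFT provides frequency interpolation.

DFT_5([x, 0, ...]) = [3, 1.6180-1.9021i, -0.6180-1.1756i, -0.6180+1.1756i, 1.6180+1.9021i]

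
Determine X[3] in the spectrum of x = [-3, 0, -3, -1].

X[3] = Σ(n=0 to 3) x[n] · ω_4^(3n) where ω_4 = e^(-2πi/4)
= (-3)·ω_4^0 + (0)·ω_4^3 + (-3)·ω_4^6 + (-1)·ω_4^9

X[3] = 1i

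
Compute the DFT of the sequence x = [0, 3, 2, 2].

X[k] = Σ(n=0 to 3) x[n] · ω_4^(nk)
where ω_4 = e^(-2πi/4)

Computing each X[k]:
X[0] = 7
X[1] = -2-1i
X[2] = -3
X[3] = -2+1i

X = [7, -2-1i, -3, -2+1i]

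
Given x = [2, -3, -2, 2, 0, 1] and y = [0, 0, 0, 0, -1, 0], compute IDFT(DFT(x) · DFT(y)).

(x ⊛ y)[n] = Σ(m=0 to 5) x[m] · y[(n-m) mod 6]

Computing each output sample:
(x ⊛ y)[0] = 2
(x ⊛ y)[1] = -2
(x ⊛ y)[2] = 0
(x ⊛ y)[3] = -1
(x ⊛ y)[4] = -2
(x ⊛ y)[5] = 3

x ⊛ y = [2, -2, 0, -1, -2, 3]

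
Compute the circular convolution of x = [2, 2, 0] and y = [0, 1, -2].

(x ⊛ y)[n] = Σ(m=0 to 2) x[m] · y[(n-m) mod 3]

Computing each output sample:
(x ⊛ y)[0] = -4
(x ⊛ y)[1] = 2
(x ⊛ y)[2] = -2

x ⊛ y = [-4, 2, -2]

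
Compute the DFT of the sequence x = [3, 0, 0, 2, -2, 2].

X[k] = Σ(n=0 to 5) x[n] · ω_6^(nk)
where ω_6 = e^(-2πi/6)

Computing each X[k]:
X[0] = 5
X[1] = 3
X[2] = 5.0000+3.4641i
X[3] = -3
X[4] = 5.0000-3.4641i
X[5] = 3

X = [5, 3, 5.0000+3.4641i, -3, 5.0000-3.4641i, 3]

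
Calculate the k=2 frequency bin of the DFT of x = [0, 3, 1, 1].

X[2] = Σ(n=0 to 3) x[n] · ω_4^(2n) where ω_4 = e^(-2πi/4)
= (0)·ω_4^0 + (3)·ω_4^2 + (1)·ω_4^4 + (1)·ω_4^6

X[2] = -3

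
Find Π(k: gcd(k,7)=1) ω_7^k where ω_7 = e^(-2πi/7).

The primitive 7th roots of unity are ω_7^k for k coprime to 7: k ∈ {1, 2, 3, 4, 5, 6}
Their product equals the constant term of the cyclotomic polynomial Φ_7(x) up to sign.
For n ≥ 3, the product of all primitive nth roots of unity is 1. (For n=1 it is 1; for n=2 it is -1.)

1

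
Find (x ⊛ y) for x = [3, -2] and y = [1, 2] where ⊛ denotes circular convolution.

(x ⊛ y)[n] = Σ(m=0 to 1) x[m] · y[(n-m) mod 2]

Computing each output sample:
(x ⊛ y)[0] = -1
(x ⊛ y)[1] = 4

x ⊛ y = [-1, 4]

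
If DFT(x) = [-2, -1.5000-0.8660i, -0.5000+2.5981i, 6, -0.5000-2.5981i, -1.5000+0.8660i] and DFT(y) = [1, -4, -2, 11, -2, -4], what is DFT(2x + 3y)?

By linearity: DFT(2x + 3y) = 2·DFT(x) + 3·DFT(y)
= 2·[-2, -1.5000-0.8660i, -0.5000+2.5981i, 6, -0.5000-2.5981i, -1.5000+0.8660i] + 3·[1, -4, -2, 11, -2, -4]

Computing element-wise:
Z[0] = 2·(-2) + 3·(1) = -1
Z[1] = 2·(-1.5000-0.8660i) + 3·(-4) = -15.0000-1.7320i
Z[2] = 2·(-0.5000+2.5981i) + 3·(-2) = -7.0000+5.1962i
Z[3] = 2·(6) + 3·(11) = 45
Z[4] = 2·(-0.5000-2.5981i) + 3·(-2) = -7.0000-5.1962i
Z[5] = 2·(-1.5000+0.8660i) + 3·(-4) = -15.0000+1.7320i

DFT(2x + 3y) = 2·X + 3·Y = [-1, -15.0000-1.7320i, -7.0000+5.1962i, 45, -7.0000-5.1962i, -15.0000+1.7320i]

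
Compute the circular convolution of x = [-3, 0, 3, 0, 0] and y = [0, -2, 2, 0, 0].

(x ⊛ y)[n] = Σ(m=0 to 4) x[m] · y[(n-m) mod 5]

Computing each output sample:
(x ⊛ y)[0] = 0
(x ⊛ y)[1] = 6
(x ⊛ y)[2] = -6
(x ⊛ y)[3] = -6
(x ⊛ y)[4] = 6

x ⊛ y = [0, 6, -6, -6, 6]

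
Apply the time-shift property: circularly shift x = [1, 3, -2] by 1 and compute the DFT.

Time shift by 1: X_shifted[k] = ω_3^(1k) · X[k]
Shifted x = [-2, 1, 3]

DFT(x[n-1]) = [2, -4.0000+1.7321i, -4.0000-1.7321i]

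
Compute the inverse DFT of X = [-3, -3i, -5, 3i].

x[n] = (1/4) Σ(k=0 to 3) X[k] · e^(2πikn/4)

Computing each x[n]:
x[0] = -2
x[1] = 2
x[2] = -2
x[3] = -1

x = [-2, 2, -2, -1]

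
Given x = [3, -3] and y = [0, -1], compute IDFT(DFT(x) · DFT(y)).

(x ⊛ y)[n] = Σ(m=0 to 1) x[m] · y[(n-m) mod 2]

Computing each output sample:
(x ⊛ y)[0] = 3
(x ⊛ y)[1] = -3

x ⊛ y = [3, -3]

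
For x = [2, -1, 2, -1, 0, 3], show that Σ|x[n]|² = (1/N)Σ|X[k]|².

Time domain:
Σ|x[n]|² = |2|² + |-1|² + |2|² + |-1|² + |0|² + |3|² = 19.0000

Frequency domain:
(1/6)Σ|X[k]|² = (1/6)(|5|² + |3.0000+1.7321i|² + |-1.0000+5.1962i|² + |3|² + |-1.0000-5.1962i|² + |3.0000-1.7321i|²) = (1/6)·114.0000 = 19.0000

Both sides agree, confirming Parseval's theorem.

Σ|x[n]|² = (1/N)Σ|X[k]|² = 19.0000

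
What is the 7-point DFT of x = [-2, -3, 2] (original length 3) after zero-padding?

Original 3-point DFT: [-3, -1.5000+4.3301i, -1.5000-4.3301i]
Zero-padded 7-point DFT provides frequency interpolation.

DFT_7([x, 0, ...]) = [-3, -4.3155+0.3956i, -3.1344+3.7926i, 1.9499+2.8653i, 1.9499-2.8653i, -3.1344-3.7926i, -4.3155-0.3956i]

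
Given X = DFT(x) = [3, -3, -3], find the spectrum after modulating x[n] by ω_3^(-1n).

Modulation property: DFT(ω_3^(-1n)·x[n]) = X[(k-1) mod 3], so circularly shift X by 1 positions.

X[k-1] = [-3, 3, -3]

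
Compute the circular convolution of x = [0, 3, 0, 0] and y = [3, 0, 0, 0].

(x ⊛ y)[n] = Σ(m=0 to 3) x[m] · y[(n-m) mod 4]

Computing each output sample:
(x ⊛ y)[0] = 0
(x ⊛ y)[1] = 9
(x ⊛ y)[2] = 0
(x ⊛ y)[3] = 0

x ⊛ y = [0, 9, 0, 0]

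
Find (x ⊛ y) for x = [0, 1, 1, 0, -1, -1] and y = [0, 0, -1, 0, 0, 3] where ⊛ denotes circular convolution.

(x ⊛ y)[n] = Σ(m=0 to 5) x[m] · y[(n-m) mod 6]

Computing each output sample:
(x ⊛ y)[0] = 4
(x ⊛ y)[1] = 4
(x ⊛ y)[2] = 0
(x ⊛ y)[3] = -4
(x ⊛ y)[4] = -4
(x ⊛ y)[5] = 0

x ⊛ y = [4, 4, 0, -4, -4, 0]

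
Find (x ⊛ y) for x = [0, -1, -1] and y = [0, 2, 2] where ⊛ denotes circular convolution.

(x ⊛ y)[n] = Σ(m=0 to 2) x[m] · y[(n-m) mod 3]

Computing each output sample:
(x ⊛ y)[0] = -4
(x ⊛ y)[1] = -2
(x ⊛ y)[2] = -2

x ⊛ y = [-4, -2, -2]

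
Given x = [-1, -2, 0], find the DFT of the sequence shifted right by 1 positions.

Time shift by 1: X_shifted[k] = ω_3^(1k) · X[k]
Shifted x = [0, -1, -2]

DFT(x[n-1]) = [-3, 1.5000-0.8660i, 1.5000+0.8660i]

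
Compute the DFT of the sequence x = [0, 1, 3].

X[k] = Σ(n=0 to 2) x[n] · ω_3^(nk)
where ω_3 = e^(-2πi/3)

Computing each X[k]:
X[0] = 4
X[1] = -2.0000+1.7321i
X[2] = -2.0000-1.7321i

X = [4, -2.0000+1.7321i, -2.0000-1.7321i]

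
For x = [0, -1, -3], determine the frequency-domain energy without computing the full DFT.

Parseval: Σ|x[n]|² = (1/N)Σ|X[k]|², so Σ|X[k]|² = N·Σ|x[n]|² = 3·10.0000

Σ|X[k]|² = N·Σ|x[n]|² = 3·10.0000 = 30.0000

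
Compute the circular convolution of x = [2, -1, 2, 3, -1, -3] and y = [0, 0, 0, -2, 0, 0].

(x ⊛ y)[n] = Σ(m=0 to 5) x[m] · y[(n-m) mod 6]

Computing each output sample:
(x ⊛ y)[0] = -6
(x ⊛ y)[1] = 2
(x ⊛ y)[2] = 6
(x ⊛ y)[3] = -4
(x ⊛ y)[4] = 2
(x ⊛ y)[5] = -4

x ⊛ y = [-6, 2, 6, -4, 2, -4]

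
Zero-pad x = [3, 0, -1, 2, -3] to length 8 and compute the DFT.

Original 5-point DFT: [1, 1.2639-1.0898i, 5.7361-4.6165i, 5.7361+4.6165i, 1.2639+1.0898i]
Zero-padded 8-point DFT provides frequency interpolation.

DFT_8([x, 0, ...]) = [1, 4.5858-0.4142i, 1+2i, 7.4142-2.4142i, -3, 7.4142+2.4142i, 1-2i, 4.5858+0.4142i]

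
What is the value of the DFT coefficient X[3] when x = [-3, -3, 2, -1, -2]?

X[3] = Σ(n=0 to 4) x[n] · ω_5^(3n) where ω_5 = e^(-2πi/5)
= (-3)·ω_5^0 + (-3)·ω_5^3 + (2)·ω_5^6 + (-1)·ω_5^9 + (-2)·ω_5^12

X[3] = 1.3541-3.4410i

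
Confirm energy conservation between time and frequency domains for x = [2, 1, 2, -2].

Time domain:
Σ|x[n]|² = |2|² + |1|² + |2|² + |-2|² = 13.0000

Frequency domain:
(1/4)Σ|X[k]|² = (1/4)(|3|² + |-3i|² + |5|² + |3i|²) = (1/4)·52.0000 = 13.0000

Both sides agree, confirming Parseval's theorem.

Σ|x[n]|² = (1/N)Σ|X[k]|² = 13.0000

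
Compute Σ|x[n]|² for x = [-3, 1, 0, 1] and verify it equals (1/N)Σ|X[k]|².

Time domain:
Σ|x[n]|² = |-3|² + |1|² + |0|² + |1|² = 11.0000

Frequency domain:
(1/4)Σ|X[k]|² = (1/4)(|-1|² + |-3|² + |-5|² + |-3|²) = (1/4)·44.0000 = 11.0000

Both sides agree, confirming Parseval's theorem.

Σ|x[n]|² = (1/N)Σ|X[k]|² = 11.0000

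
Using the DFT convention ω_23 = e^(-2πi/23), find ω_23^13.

ω_23^13 = e^(-2πi·13/23)
= cos(-2π·13/23) + i·sin(-2π·13/23)
= cos(-26π/23) + i·sin(-26π/23)

ω_23^13 = cos(-26π/23) + i·sin(-26π/23) = -0.9172+0.3984i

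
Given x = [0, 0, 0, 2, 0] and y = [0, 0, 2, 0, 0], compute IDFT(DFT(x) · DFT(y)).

(x ⊛ y)[n] = Σ(m=0 to 4) x[m] · y[(n-m) mod 5]

Computing each output sample:
(x ⊛ y)[0] = 4
(x ⊛ y)[1] = 0
(x ⊛ y)[2] = 0
(x ⊛ y)[3] = 0
(x ⊛ y)[4] = 0

x ⊛ y = [4, 0, 0, 0, 0]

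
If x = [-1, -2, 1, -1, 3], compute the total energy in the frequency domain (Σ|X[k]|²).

Parseval: Σ|x[n]|² = (1/N)Σ|X[k]|², so Σ|X[k]|² = N·Σ|x[n]|² = 5·16.0000

Σ|X[k]|² = N·Σ|x[n]|² = 5·16.0000 = 80.0000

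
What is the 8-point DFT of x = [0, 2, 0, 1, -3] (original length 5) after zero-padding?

Original 5-point DFT: [0, -1.1180-4.1675i, 1.1180-3.8900i, 1.1180+3.8900i, -1.1180+4.1675i]
Zero-padded 8-point DFT provides frequency interpolation.

DFT_8([x, 0, ...]) = [0, 3.7071-2.1213i, -3-1i, 2.2929-2.1213i, -6, 2.2929+2.1213i, -3+1i, 3.7071+2.1213i]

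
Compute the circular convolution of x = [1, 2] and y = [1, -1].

(x ⊛ y)[n] = Σ(m=0 to 1) x[m] · y[(n-m) mod 2]

Computing each output sample:
(x ⊛ y)[0] = -1
(x ⊛ y)[1] = 1

x ⊛ y = [-1, 1]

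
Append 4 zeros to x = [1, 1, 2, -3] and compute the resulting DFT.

Original 4-point DFT: [1, -1-4i, 5, -1+4i]
Zero-padded 8-point DFT provides frequency interpolation.

DFT_8([x, 0, ...]) = [1, 3.8284-0.5858i, -1-4i, -1.8284+3.4142i, 5, -1.8284-3.4142i, -1+4i, 3.8284+0.5858i]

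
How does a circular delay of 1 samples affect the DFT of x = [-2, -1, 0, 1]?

Time shift by 1: X_shifted[k] = ω_4^(1k) · X[k]
Shifted x = [1, -2, -1, 0]

DFT(x[n-1]) = [-2, 2+2i, 2, 2-2i]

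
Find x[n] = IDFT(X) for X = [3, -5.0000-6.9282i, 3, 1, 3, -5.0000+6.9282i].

x[n] = (1/6) Σ(k=0 to 5) X[k] · e^(2πikn/6)

Computing each x[n]:
x[0] = 0
x[1] = 1
x[2] = 3
x[3] = 3
x[4] = -1
x[5] = -3

x = [0, 1, 3, 3, -1, -3]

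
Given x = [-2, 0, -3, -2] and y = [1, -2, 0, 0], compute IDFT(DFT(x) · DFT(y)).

(x ⊛ y)[n] = Σ(m=0 to 3) x[m] · y[(n-m) mod 4]

Computing each output sample:
(x ⊛ y)[0] = 2
(x ⊛ y)[1] = 4
(x ⊛ y)[2] = -3
(x ⊛ y)[3] = 4

x ⊛ y = [2, 4, -3, 4]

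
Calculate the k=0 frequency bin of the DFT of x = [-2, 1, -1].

X[0] = Σ(n=0 to 2) x[n] · ω_3^0 = Σ x[n]
= (-2) + (1) + (-1)

X[0] = -2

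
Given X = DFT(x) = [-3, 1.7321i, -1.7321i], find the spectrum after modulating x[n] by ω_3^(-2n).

Modulation property: DFT(ω_3^(-2n)·x[n]) = X[(k-2) mod 3], so circularly shift X by 2 positions.

X[k-2] = [1.7321i, -1.7321i, -3]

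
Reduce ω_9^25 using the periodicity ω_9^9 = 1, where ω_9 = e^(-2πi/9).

Since ω_9^9 = 1, powers reduce modulo 9.
25 mod 9 = 7
So ω_9^25 = ω_9^7 = e^(-2πi·7/9)

ω_9^25 = ω_9^7 = 0.1736+0.9848i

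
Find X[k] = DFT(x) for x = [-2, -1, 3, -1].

X[k] = Σ(n=0 to 3) x[n] · ω_4^(nk)
where ω_4 = e^(-2πi/4)

Computing each X[k]:
X[0] = -1
X[1] = -5
X[2] = 3
X[3] = -5

X = [-1, -5, 3, -5]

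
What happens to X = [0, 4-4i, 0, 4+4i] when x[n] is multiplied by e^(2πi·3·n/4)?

Modulation property: DFT(ω_4^(-3n)·x[n]) = X[(k-3) mod 4], so circularly shift X by 3 positions.

X[k-3] = [4-4i, 0, 4+4i, 0]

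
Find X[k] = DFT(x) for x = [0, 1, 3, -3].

X[k] = Σ(n=0 to 3) x[n] · ω_4^(nk)
where ω_4 = e^(-2πi/4)

Computing each X[k]:
X[0] = 1
X[1] = -3-4i
X[2] = 5
X[3] = -3+4i

X = [1, -3-4i, 5, -3+4i]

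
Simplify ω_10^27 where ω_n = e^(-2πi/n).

Since ω_10^10 = 1, powers reduce modulo 10.
27 mod 10 = 7
So ω_10^27 = ω_10^7 = e^(-2πi·7/10)

ω_10^27 = ω_10^7 = -0.3090+0.9511i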